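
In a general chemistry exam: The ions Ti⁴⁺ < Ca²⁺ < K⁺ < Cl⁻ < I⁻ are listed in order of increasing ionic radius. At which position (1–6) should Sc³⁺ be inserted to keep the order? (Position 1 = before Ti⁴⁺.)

2

Electron counts and nuclear charges: Ti⁴⁺: 18 e⁻, Z=22, Sc³⁺: 18 e⁻, Z=21, Ca²⁺: 18 e⁻, Z=20, K⁺: 18 e⁻, Z=19, Cl⁻: 18 e⁻, Z=17, I⁻: 54 e⁻, Z=53. Ti⁴⁺ < Sc³⁺ (both 18 e⁻, Z=22>21); Sc³⁺ < Ca²⁺ (isoelectronic, higher Z=21 is smaller); Ca²⁺ < K⁺ (isoelectronic, higher Z=20 is smaller); K⁺ < Cl⁻ (isoelectronic, higher Z=19 is smaller); Cl⁻ < I⁻ (same group, 2 shells fewer).
Putting Sc³⁺ in gives Ti⁴⁺ < Sc³⁺ < Ca²⁺ < K⁺ < Cl⁻ < I⁻; it lands at slot 2.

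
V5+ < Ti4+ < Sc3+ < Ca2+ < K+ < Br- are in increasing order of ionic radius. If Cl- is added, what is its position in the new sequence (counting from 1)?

Electron counts and nuclear charges: V5+ (Z=23, 18 e⁻), Ti4+ (Z=22, 18 e⁻), Sc3+ (Z=21, 18 e⁻), Ca2+ (Z=20, 18 e⁻), K+ (Z=19, 18 e⁻), Cl- (Z=17, 18 e⁻), Br- (Z=35, 36 e⁻). V5+ < Ti4+ (isoelectronic, higher Z=23 is smaller); Ti4+ < Sc3+ (both 18 e⁻, Z=22>21); Sc3+ < Ca2+ (isoelectronic, higher Z=21 is smaller); Ca2+ < K+ (both 18 e⁻, Z=20>19); K+ < Cl- (both 18 e⁻, Z=19>17); Cl- < Br- (same group, period 3 vs 4).
Putting Cl- in gives V5+ < Ti4+ < Sc3+ < Ca2+ < K+ < Cl- < Br-; it lands at slot 6.

6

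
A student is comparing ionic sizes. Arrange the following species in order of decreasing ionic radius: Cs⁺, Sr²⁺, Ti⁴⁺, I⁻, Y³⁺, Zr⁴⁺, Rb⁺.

I⁻ > Cs⁺ > Rb⁺ > Sr²⁺ > Y³⁺ > Zr⁴⁺ > Ti⁴⁺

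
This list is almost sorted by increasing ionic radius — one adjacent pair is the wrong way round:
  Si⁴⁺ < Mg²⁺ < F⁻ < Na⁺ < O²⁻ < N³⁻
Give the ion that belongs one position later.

Scanning neighbour by neighbour, only F⁻/Na⁺ violates a trend: they are isoelectronic (10 e⁻) and Na has more protons than F (11 vs 9), making Na⁺ smaller. That makes F⁻ the one sitting a position early relative to where it belongs.

F⁻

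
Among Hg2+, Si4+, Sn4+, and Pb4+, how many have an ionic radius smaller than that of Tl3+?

3

Electron counts and nuclear charges: Si4+ (Z=14, 10 e⁻), Sn4+ (Z=50, 46 e⁻), Pb4+ (Z=82, 78 e⁻), Tl3+ (Z=81, 78 e⁻), Hg2+ (Z=80, 78 e⁻). Si4+ < Sn4+ (same group, 2 shells fewer); Sn4+ < Pb4+ (same group, 1 shell fewer); Pb4+ < Tl3+ (both 78 e⁻, Z=82>81); Tl3+ < Hg2+ (both 78 e⁻, Z=81>80).
Ordering all of them (including Tl3+) by radius gives Si4+ < Sn4+ < Pb4+ < Tl3+ < Hg2+. So 3 are smaller.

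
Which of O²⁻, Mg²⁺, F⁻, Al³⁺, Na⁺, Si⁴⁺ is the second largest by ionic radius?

F⁻

Each ion has 10 electrons. The ranking follows nuclear charge in reverse — greater Z gives a smaller radius. Si⁴⁺ (Z=14), Al³⁺ (Z=13), Mg²⁺ (Z=12), Na⁺ (Z=11), F⁻ (Z=9), O²⁻ (Z=8).
Full ascending order: Si⁴⁺ < Al³⁺ < Mg²⁺ < Na⁺ < F⁻ < O²⁻. Counting from the largest, position 2 is F⁻.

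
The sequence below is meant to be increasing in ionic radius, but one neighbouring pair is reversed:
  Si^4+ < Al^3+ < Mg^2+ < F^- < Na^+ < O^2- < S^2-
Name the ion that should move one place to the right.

F^-

Compare adjacent ions: both have 10 electrons but Z(Na)=11 > Z(F)=9, so Na^+ should be the smaller of the two — yet in this increasing list F^- sits before Na^+. Nothing else is reversed, so F^- should move one place to the right.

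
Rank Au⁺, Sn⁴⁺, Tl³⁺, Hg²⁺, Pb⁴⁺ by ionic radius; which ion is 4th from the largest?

Pb⁴⁺

Work out protons and electrons: Sn⁴⁺ (Z=50, 46 e⁻), Pb⁴⁺ (Z=82, 78 e⁻), Tl³⁺ (Z=81, 78 e⁻), Hg²⁺ (Z=80, 78 e⁻), Au⁺ (Z=79, 78 e⁻). Sn⁴⁺ < Pb⁴⁺ (same group, period 5 vs 6); Pb⁴⁺ < Tl³⁺ (isoelectronic, higher Z=82 is smaller); Tl³⁺ < Hg²⁺ (both 78 e⁻, Z=81>80); Hg²⁺ < Au⁺ (both 78 e⁻, Z=80>79).
Ordering: Sn⁴⁺ < Pb⁴⁺ < Tl³⁺ < Hg²⁺ < Au⁺. The 4th largest is Pb⁴⁺.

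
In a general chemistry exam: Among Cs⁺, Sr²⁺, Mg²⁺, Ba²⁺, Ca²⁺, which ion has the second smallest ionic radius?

Ca²⁺

Mg²⁺: 10 e⁻, Z=12, Ca²⁺: 18 e⁻, Z=20, Sr²⁺: 36 e⁻, Z=38, Ba²⁺: 54 e⁻, Z=56, Cs⁺: 54 e⁻, Z=55. Mg²⁺ < Ca²⁺ (same group, 1 shell fewer); Ca²⁺ < Sr²⁺ (same group, 1 shell fewer); Sr²⁺ < Ba²⁺ (same group, 1 shell fewer); Ba²⁺ < Cs⁺ (isoelectronic, higher Z=56 is smaller).
Full ascending order: Mg²⁺ < Ca²⁺ < Sr²⁺ < Ba²⁺ < Cs⁺. Counting from the smallest, position 2 is Ca²⁺.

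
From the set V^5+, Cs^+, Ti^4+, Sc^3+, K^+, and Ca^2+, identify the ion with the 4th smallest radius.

Ca^2+

First list Z and electron count for each: V^5+ has 18 e⁻ (Z=23), Ti^4+ has 18 e⁻ (Z=22), Sc^3+ has 18 e⁻ (Z=21), Ca^2+ has 18 e⁻ (Z=20), K^+ has 18 e⁻ (Z=19), Cs^+ has 54 e⁻ (Z=55). V^5+ < Ti^4+ (isoelectronic, higher Z=23 is smaller); Ti^4+ < Sc^3+ (isoelectronic, higher Z=22 is smaller); Sc^3+ < Ca^2+ (isoelectronic, higher Z=21 is smaller); Ca^2+ < K^+ (both 18 e⁻, Z=20>19); K^+ < Cs^+ (same group, period 4 vs 6).
That gives V^5+ < Ti^4+ < Sc^3+ < Ca^2+ < K^+ < Cs^+. From the smallest end, number 4 is Ca^2+.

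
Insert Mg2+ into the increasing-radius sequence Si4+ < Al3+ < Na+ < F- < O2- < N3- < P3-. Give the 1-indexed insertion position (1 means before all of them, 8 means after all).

3

Work out protons and electrons: Si4+ (Z=14, 10 e⁻), Al3+ (Z=13, 10 e⁻), Mg2+ (Z=12, 10 e⁻), Na+ (Z=11, 10 e⁻), F- (Z=9, 10 e⁻), O2- (Z=8, 10 e⁻), N3- (Z=7, 10 e⁻), P3- (Z=15, 18 e⁻). Si4+ < Al3+ (both 10 e⁻, Z=14>13); Al3+ < Mg2+ (isoelectronic, higher Z=13 is smaller); Mg2+ < Na+ (both 10 e⁻, Z=12>11); Na+ < F- (both 10 e⁻, Z=11>9); F- < O2- (isoelectronic, higher Z=9 is smaller); O2- < N3- (both 10 e⁻, Z=8>7); N3- < P3- (same group, period 2 vs 3).
With Mg2+ included the full order is Si4+ < Al3+ < Mg2+ < Na+ < F- < O2- < N3- < P3-, so it takes position 3.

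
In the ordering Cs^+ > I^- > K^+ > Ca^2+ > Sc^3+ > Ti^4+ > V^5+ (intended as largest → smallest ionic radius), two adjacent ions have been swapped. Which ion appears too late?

I^-

The pair Cs^+, I^- is the wrong way round — both have 54 electrons but Z(Cs)=55 > Z(I)=53, so Cs^+ should be the smaller of the two. All other adjacent pairs agree with periodic trends, so I^- is the misplaced ion.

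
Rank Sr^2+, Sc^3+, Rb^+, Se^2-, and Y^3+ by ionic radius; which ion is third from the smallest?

Sr^2+

First list Z and electron count for each: Sc^3+: 18 e⁻, Z=21, Y^3+: 36 e⁻, Z=39, Sr^2+: 36 e⁻, Z=38, Rb^+: 36 e⁻, Z=37, Se^2-: 36 e⁻, Z=34. Sc^3+ < Y^3+ (same group, 1 shell fewer); Y^3+ < Sr^2+ (both 36 e⁻, Z=39>38); Sr^2+ < Rb^+ (both 36 e⁻, Z=38>37); Rb^+ < Se^2- (isoelectronic, higher Z=37 is smaller).
Full ascending order: Sc^3+ < Y^3+ < Sr^2+ < Rb^+ < Se^2-. Counting from the smallest, position 3 is Sr^2+.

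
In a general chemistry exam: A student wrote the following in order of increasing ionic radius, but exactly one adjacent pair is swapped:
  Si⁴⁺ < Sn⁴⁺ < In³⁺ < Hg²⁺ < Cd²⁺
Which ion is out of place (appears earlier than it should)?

Hg²⁺

The pair Hg²⁺, Cd²⁺ is the wrong way round — Cd²⁺ and Hg²⁺ are in one column with the same charge; the lighter period-5 ion has one fewer shell and is smaller. All other adjacent pairs agree with periodic trends, so Hg²⁺ is the misplaced ion.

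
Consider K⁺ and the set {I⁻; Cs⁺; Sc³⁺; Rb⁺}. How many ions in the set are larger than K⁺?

3

Tabulating Z and e⁻: Sc³⁺: 18 e⁻, Z=21, K⁺: 18 e⁻, Z=19, Rb⁺: 36 e⁻, Z=37, Cs⁺: 54 e⁻, Z=55, I⁻: 54 e⁻, Z=53. Sc³⁺ < K⁺ (both 18 e⁻, Z=21>19); K⁺ < Rb⁺ (same group, period 4 vs 5); Rb⁺ < Cs⁺ (same group, period 5 vs 6); Cs⁺ < I⁻ (isoelectronic, higher Z=55 is smaller).
Relative to K⁺, the ions that are larger are Rb⁺, Cs⁺, I⁻. So 3 are larger.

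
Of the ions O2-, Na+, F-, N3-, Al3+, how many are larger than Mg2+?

4

All of these have 10 electrons (isoelectronic). With the same electron cloud, the ion with the most protons pulls it in tightest. Nuclear charges: Al3+ (Z=13), Mg2+ (Z=12), Na+ (Z=11), F- (Z=9), O2- (Z=8), N3- (Z=7). Highest Z is smallest.
Relative to Mg2+, the ions that are larger are Na+, F-, O2-, N3-. Count: 4.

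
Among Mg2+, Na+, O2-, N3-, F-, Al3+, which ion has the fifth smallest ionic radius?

Isoelectronic series (10 e⁻ each). Size is set by nuclear charge: more protons means a smaller ion. Al3+ (Z=13), Mg2+ (Z=12), Na+ (Z=11), F- (Z=9), O2- (Z=8), N3- (Z=7).
Ordering: Al3+ < Mg2+ < Na+ < F- < O2- < N3-. The fifth smallest is O2-.

O2-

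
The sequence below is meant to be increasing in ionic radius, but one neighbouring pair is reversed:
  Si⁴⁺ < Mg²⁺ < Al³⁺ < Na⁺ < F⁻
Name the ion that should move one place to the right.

Mg²⁺

Compare adjacent ions: Al³⁺ and Mg²⁺ share 10 electrons; the higher nuclear charge on Al (Z=13) contracts it more, so Al³⁺ < Mg²⁺ — yet in this increasing list Mg²⁺ sits before Al³⁺. Nothing else is reversed, so Mg²⁺ should move one place to the right.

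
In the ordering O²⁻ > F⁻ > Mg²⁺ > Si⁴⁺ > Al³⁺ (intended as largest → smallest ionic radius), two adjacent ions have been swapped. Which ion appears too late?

The pair Si⁴⁺, Al³⁺ is the wrong way round — they are isoelectronic (10 e⁻) and Si has more protons than Al (14 vs 13), making Si⁴⁺ smaller. All other adjacent pairs agree with periodic trends, so Al³⁺ is the misplaced ion.

Al³⁺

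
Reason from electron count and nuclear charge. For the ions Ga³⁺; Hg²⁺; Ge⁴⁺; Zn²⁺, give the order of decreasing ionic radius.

Hg²⁺ > Zn²⁺ > Ga³⁺ > Ge⁴⁺

First list Z and electron count for each: Ge⁴⁺ has 28 e⁻ (Z=32), Ga³⁺ has 28 e⁻ (Z=31), Zn²⁺ has 28 e⁻ (Z=30), Hg²⁺ has 78 e⁻ (Z=80). Ge⁴⁺ < Ga³⁺ (both 28 e⁻, Z=32>31); Ga³⁺ < Zn²⁺ (both 28 e⁻, Z=31>30); Zn²⁺ < Hg²⁺ (same group, period 4 vs 6).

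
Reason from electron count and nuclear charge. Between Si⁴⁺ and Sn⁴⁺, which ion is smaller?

These ions sit in one column with identical charge. Each step down the periodic table adds a principal shell, increasing the radius.

Si⁴⁺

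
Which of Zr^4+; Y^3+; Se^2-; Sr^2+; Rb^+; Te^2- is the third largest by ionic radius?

Tabulating Z and e⁻: Zr^4+ (Z=40, 36 e⁻), Y^3+ (Z=39, 36 e⁻), Sr^2+ (Z=38, 36 e⁻), Rb^+ (Z=37, 36 e⁻), Se^2- (Z=34, 36 e⁻), Te^2- (Z=52, 54 e⁻). Zr^4+ < Y^3+ (isoelectronic, higher Z=40 is smaller); Y^3+ < Sr^2+ (isoelectronic, higher Z=39 is smaller); Sr^2+ < Rb^+ (both 36 e⁻, Z=38>37); Rb^+ < Se^2- (both 36 e⁻, Z=37>34); Se^2- < Te^2- (same group, 1 shell fewer).
Full ascending order: Zr^4+ < Y^3+ < Sr^2+ < Rb^+ < Se^2- < Te^2-. Counting from the largest, position 3 is Rb^+.

Rb^+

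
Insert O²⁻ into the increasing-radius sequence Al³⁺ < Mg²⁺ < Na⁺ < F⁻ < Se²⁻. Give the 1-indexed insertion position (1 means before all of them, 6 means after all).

Tabulating Z and e⁻: Al³⁺ (Z=13, 10 e⁻), Mg²⁺ (Z=12, 10 e⁻), Na⁺ (Z=11, 10 e⁻), F⁻ (Z=9, 10 e⁻), O²⁻ (Z=8, 10 e⁻), Se²⁻ (Z=34, 36 e⁻). Al³⁺ < Mg²⁺ (isoelectronic, higher Z=13 is smaller); Mg²⁺ < Na⁺ (isoelectronic, higher Z=12 is smaller); Na⁺ < F⁻ (both 10 e⁻, Z=11>9); F⁻ < O²⁻ (both 10 e⁻, Z=9>8); O²⁻ < Se²⁻ (same group, 2 shells fewer).
With O²⁻ included the full order is Al³⁺ < Mg²⁺ < Na⁺ < F⁻ < O²⁻ < Se²⁻, so it takes position 5.

5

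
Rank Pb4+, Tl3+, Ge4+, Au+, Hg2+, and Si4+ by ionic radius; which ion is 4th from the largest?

Electron counts and nuclear charges: Si4+ (Z=14, 10 e⁻), Ge4+ (Z=32, 28 e⁻), Pb4+ (Z=82, 78 e⁻), Tl3+ (Z=81, 78 e⁻), Hg2+ (Z=80, 78 e⁻), Au+ (Z=79, 78 e⁻). Si4+ < Ge4+ (same group, period 3 vs 4); Ge4+ < Pb4+ (same group, period 4 vs 6); Pb4+ < Tl3+ (isoelectronic, higher Z=82 is smaller); Tl3+ < Hg2+ (isoelectronic, higher Z=81 is smaller); Hg2+ < Au+ (isoelectronic, higher Z=80 is smaller).
Ordering: Si4+ < Ge4+ < Pb4+ < Tl3+ < Hg2+ < Au+. The 4th largest is Pb4+.

Pb4+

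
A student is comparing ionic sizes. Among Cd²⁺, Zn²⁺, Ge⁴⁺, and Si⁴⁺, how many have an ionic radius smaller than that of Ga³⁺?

2

Si⁴⁺ (Z=14, 10 e⁻), Ge⁴⁺ (Z=32, 28 e⁻), Ga³⁺ (Z=31, 28 e⁻), Zn²⁺ (Z=30, 28 e⁻), Cd²⁺ (Z=48, 46 e⁻). Si⁴⁺ < Ge⁴⁺ (same group, period 3 vs 4); Ge⁴⁺ < Ga³⁺ (both 28 e⁻, Z=32>31); Ga³⁺ < Zn²⁺ (both 28 e⁻, Z=31>30); Zn²⁺ < Cd²⁺ (same group, period 4 vs 5).
Ordering all of them (including Ga³⁺) by radius gives Si⁴⁺ < Ge⁴⁺ < Ga³⁺ < Zn²⁺ < Cd²⁺. So 2 are smaller.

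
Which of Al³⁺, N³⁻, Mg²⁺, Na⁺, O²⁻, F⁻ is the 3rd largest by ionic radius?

F⁻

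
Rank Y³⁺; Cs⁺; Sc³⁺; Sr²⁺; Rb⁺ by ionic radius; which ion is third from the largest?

Tabulating Z and e⁻: Sc³⁺ has 18 e⁻ (Z=21), Y³⁺ has 36 e⁻ (Z=39), Sr²⁺ has 36 e⁻ (Z=38), Rb⁺ has 36 e⁻ (Z=37), Cs⁺ has 54 e⁻ (Z=55). Sc³⁺ < Y³⁺ (same group, 1 shell fewer); Y³⁺ < Sr²⁺ (isoelectronic, higher Z=39 is smaller); Sr²⁺ < Rb⁺ (isoelectronic, higher Z=38 is smaller); Rb⁺ < Cs⁺ (same group, period 5 vs 6).
So the order is Sc³⁺ < Y³⁺ < Sr²⁺ < Rb⁺ < Cs⁺; the 3rd-largest ion is Sr²⁺.

Sr²⁺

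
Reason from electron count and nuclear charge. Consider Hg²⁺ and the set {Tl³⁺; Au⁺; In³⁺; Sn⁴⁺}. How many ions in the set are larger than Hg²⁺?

First list Z and electron count for each: Sn⁴⁺ (Z=50, 46 e⁻), In³⁺ (Z=49, 46 e⁻), Tl³⁺ (Z=81, 78 e⁻), Hg²⁺ (Z=80, 78 e⁻), Au⁺ (Z=79, 78 e⁻). Sn⁴⁺ < In³⁺ (both 46 e⁻, Z=50>49); In³⁺ < Tl³⁺ (same group, period 5 vs 6); Tl³⁺ < Hg²⁺ (isoelectronic, higher Z=81 is smaller); Hg²⁺ < Au⁺ (both 78 e⁻, Z=80>79).
Placing each against Hg²⁺: smaller — Sn⁴⁺, In³⁺, Tl³⁺; larger — Au⁺. Count: 1.

1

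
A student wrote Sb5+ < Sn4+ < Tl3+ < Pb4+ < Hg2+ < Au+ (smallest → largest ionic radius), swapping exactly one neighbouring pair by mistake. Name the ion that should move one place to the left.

Pb4+

The pair Tl3+, Pb4+ is the wrong way round — both have 78 electrons but Z(Pb)=82 > Z(Tl)=81, so Pb4+ should be the smaller of the two. All other adjacent pairs agree with periodic trends, so Pb4+ is the misplaced ion.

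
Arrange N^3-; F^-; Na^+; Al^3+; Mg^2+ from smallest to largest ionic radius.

Each ion has 10 electrons. The ranking follows nuclear charge in reverse — greater Z gives a smaller radius. Al^3+ (Z=13), Mg^2+ (Z=12), Na^+ (Z=11), F^- (Z=9), N^3- (Z=7).

Al^3+ < Mg^2+ < Na^+ < F^- < N^3-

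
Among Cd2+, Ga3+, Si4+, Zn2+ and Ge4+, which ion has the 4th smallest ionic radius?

Zn2+

Work out protons and electrons: Si4+: 10 e⁻, Z=14, Ge4+: 28 e⁻, Z=32, Ga3+: 28 e⁻, Z=31, Zn2+: 28 e⁻, Z=30, Cd2+: 46 e⁻, Z=48. Si4+ < Ge4+ (same group, period 3 vs 4); Ge4+ < Ga3+ (both 28 e⁻, Z=32>31); Ga3+ < Zn2+ (both 28 e⁻, Z=31>30); Zn2+ < Cd2+ (same group, period 4 vs 5).
Full ascending order: Si4+ < Ge4+ < Ga3+ < Zn2+ < Cd2+. Counting from the smallest, position 4 is Zn2+.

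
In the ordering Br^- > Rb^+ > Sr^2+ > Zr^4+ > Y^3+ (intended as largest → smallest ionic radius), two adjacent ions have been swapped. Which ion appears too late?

Y^3+

The pair Zr^4+, Y^3+ is the wrong way round — Zr^4+ and Y^3+ share 36 electrons; the higher nuclear charge on Zr (Z=40) contracts it more, so Zr^4+ < Y^3+. All other adjacent pairs agree with periodic trends, so Y^3+ is the misplaced ion.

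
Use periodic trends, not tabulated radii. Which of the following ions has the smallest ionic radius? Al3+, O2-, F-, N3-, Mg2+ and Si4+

Each ion has 10 electrons. The ranking follows nuclear charge in reverse — greater Z gives a smaller radius. Si4+ (Z=14), Al3+ (Z=13), Mg2+ (Z=12), F- (Z=9), O2- (Z=8), N3- (Z=7).

Si4+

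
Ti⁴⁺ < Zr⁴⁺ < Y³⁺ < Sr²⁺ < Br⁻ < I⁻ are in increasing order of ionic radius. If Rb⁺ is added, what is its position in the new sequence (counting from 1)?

5

Ti⁴⁺: 18 e⁻, Z=22, Zr⁴⁺: 36 e⁻, Z=40, Y³⁺: 36 e⁻, Z=39, Sr²⁺: 36 e⁻, Z=38, Rb⁺: 36 e⁻, Z=37, Br⁻: 36 e⁻, Z=35, I⁻: 54 e⁻, Z=53. Ti⁴⁺ < Zr⁴⁺ (same group, period 4 vs 5); Zr⁴⁺ < Y³⁺ (both 36 e⁻, Z=40>39); Y³⁺ < Sr²⁺ (isoelectronic, higher Z=39 is smaller); Sr²⁺ < Rb⁺ (isoelectronic, higher Z=38 is smaller); Rb⁺ < Br⁻ (both 36 e⁻, Z=37>35); Br⁻ < I⁻ (same group, period 4 vs 5).
Merged order: Ti⁴⁺ < Zr⁴⁺ < Y³⁺ < Sr²⁺ < Rb⁺ < Br⁻ < I⁻ — Rb⁺ is number 5.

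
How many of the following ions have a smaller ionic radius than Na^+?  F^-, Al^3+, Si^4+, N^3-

These species are isoelectronic with 10 electrons. The only difference is the number of protons: Si^4+ (Z=14), Al^3+ (Z=13), Na^+ (Z=11), F^- (Z=9), N^3- (Z=7). The strongest nuclear pull (Si^4+) gives the smallest ion.
Overall: Si^4+ < Al^3+ < Na^+ < F^- < N^3-. Na^+ has 2 below it and 2 above. So 2 are smaller.

2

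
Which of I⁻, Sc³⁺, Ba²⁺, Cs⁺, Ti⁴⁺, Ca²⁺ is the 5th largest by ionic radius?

Sc³⁺

Ti⁴⁺: 18 e⁻, Z=22, Sc³⁺: 18 e⁻, Z=21, Ca²⁺: 18 e⁻, Z=20, Ba²⁺: 54 e⁻, Z=56, Cs⁺: 54 e⁻, Z=55, I⁻: 54 e⁻, Z=53. Ti⁴⁺ < Sc³⁺ (both 18 e⁻, Z=22>21); Sc³⁺ < Ca²⁺ (both 18 e⁻, Z=21>20); Ca²⁺ < Ba²⁺ (same group, period 4 vs 6); Ba²⁺ < Cs⁺ (both 54 e⁻, Z=56>55); Cs⁺ < I⁻ (both 54 e⁻, Z=55>53).
Ordering: Ti⁴⁺ < Sc³⁺ < Ca²⁺ < Ba²⁺ < Cs⁺ < I⁻. The 5th largest is Sc³⁺.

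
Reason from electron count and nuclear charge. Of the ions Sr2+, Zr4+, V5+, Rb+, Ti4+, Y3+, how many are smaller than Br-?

6

Tabulating Z and e⁻: V5+: 18 e⁻, Z=23, Ti4+: 18 e⁻, Z=22, Zr4+: 36 e⁻, Z=40, Y3+: 36 e⁻, Z=39, Sr2+: 36 e⁻, Z=38, Rb+: 36 e⁻, Z=37, Br-: 36 e⁻, Z=35. V5+ < Ti4+ (both 18 e⁻, Z=23>22); Ti4+ < Zr4+ (same group, 1 shell fewer); Zr4+ < Y3+ (isoelectronic, higher Z=40 is smaller); Y3+ < Sr2+ (isoelectronic, higher Z=39 is smaller); Sr2+ < Rb+ (both 36 e⁻, Z=38>37); Rb+ < Br- (isoelectronic, higher Z=37 is smaller).
Ordering all of them (including Br-) by radius gives V5+ < Ti4+ < Zr4+ < Y3+ < Sr2+ < Rb+ < Br-. Count: 6.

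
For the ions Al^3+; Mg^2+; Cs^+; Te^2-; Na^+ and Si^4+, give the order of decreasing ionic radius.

Work out protons and electrons: Si^4+: 10 e⁻, Z=14, Al^3+: 10 e⁻, Z=13, Mg^2+: 10 e⁻, Z=12, Na^+: 10 e⁻, Z=11, Cs^+: 54 e⁻, Z=55, Te^2-: 54 e⁻, Z=52. Si^4+ < Al^3+ (isoelectronic, higher Z=14 is smaller); Al^3+ < Mg^2+ (isoelectronic, higher Z=13 is smaller); Mg^2+ < Na^+ (isoelectronic, higher Z=12 is smaller); Na^+ < Cs^+ (same group, 3 shells fewer); Cs^+ < Te^2- (isoelectronic, higher Z=55 is smaller).

Te^2- > Cs^+ > Na^+ > Mg^2+ > Al^3+ > Si^4+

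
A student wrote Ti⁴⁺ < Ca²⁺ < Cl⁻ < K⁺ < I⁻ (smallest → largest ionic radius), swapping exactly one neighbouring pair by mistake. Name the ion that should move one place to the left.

Compare adjacent ions: they are isoelectronic (18 e⁻) and K has more protons than Cl (19 vs 17), making K⁺ smaller — yet in this increasing list Cl⁻ sits before K⁺. Nothing else is reversed, so K⁺ should move one place to the left.

K⁺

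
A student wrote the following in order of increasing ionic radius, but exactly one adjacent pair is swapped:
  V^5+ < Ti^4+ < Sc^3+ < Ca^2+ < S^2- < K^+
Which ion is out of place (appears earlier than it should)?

S^2-

Check each adjacent pair. S^2- and K^+ are reversed: they are isoelectronic (18 e⁻) and K has more protons than S (19 vs 16), making K^+ smaller. No other neighbouring pair contradicts the periodic trends, so S^2- is the ion listed too early.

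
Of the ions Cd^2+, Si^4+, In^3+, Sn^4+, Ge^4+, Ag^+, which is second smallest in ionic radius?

Electron counts and nuclear charges: Si^4+ has 10 e⁻ (Z=14), Ge^4+ has 28 e⁻ (Z=32), Sn^4+ has 46 e⁻ (Z=50), In^3+ has 46 e⁻ (Z=49), Cd^2+ has 46 e⁻ (Z=48), Ag^+ has 46 e⁻ (Z=47). Si^4+ < Ge^4+ (same group, period 3 vs 4); Ge^4+ < Sn^4+ (same group, 1 shell fewer); Sn^4+ < In^3+ (isoelectronic, higher Z=50 is smaller); In^3+ < Cd^2+ (isoelectronic, higher Z=49 is smaller); Cd^2+ < Ag^+ (isoelectronic, higher Z=48 is smaller).
Ordering: Si^4+ < Ge^4+ < Sn^4+ < In^3+ < Cd^2+ < Ag^+. The second smallest is Ge^4+.

Ge^4+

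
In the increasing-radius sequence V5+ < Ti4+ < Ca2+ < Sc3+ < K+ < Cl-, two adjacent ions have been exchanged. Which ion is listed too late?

Sc3+

Check each adjacent pair. Ca2+ and Sc3+ are reversed: Sc3+ and Ca2+ share 18 electrons; the higher nuclear charge on Sc (Z=21) contracts it more, so Sc3+ < Ca2+. No other neighbouring pair contradicts the periodic trends, so Sc3+ is the ion listed too late.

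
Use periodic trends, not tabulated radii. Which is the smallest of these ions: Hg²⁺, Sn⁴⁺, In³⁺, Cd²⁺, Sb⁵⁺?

Sb⁵⁺

First list Z and electron count for each: Sb⁵⁺ (Z=51, 46 e⁻), Sn⁴⁺ (Z=50, 46 e⁻), In³⁺ (Z=49, 46 e⁻), Cd²⁺ (Z=48, 46 e⁻), Hg²⁺ (Z=80, 78 e⁻). Sb⁵⁺ < Sn⁴⁺ (both 46 e⁻, Z=51>50); Sn⁴⁺ < In³⁺ (isoelectronic, higher Z=50 is smaller); In³⁺ < Cd²⁺ (isoelectronic, higher Z=49 is smaller); Cd²⁺ < Hg²⁺ (same group, period 5 vs 6).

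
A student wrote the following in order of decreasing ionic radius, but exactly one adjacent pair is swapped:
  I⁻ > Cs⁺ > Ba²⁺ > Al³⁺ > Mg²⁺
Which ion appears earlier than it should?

Al³⁺

The pair Al³⁺, Mg²⁺ is the wrong way round — Al³⁺ and Mg²⁺ share 10 electrons; the higher nuclear charge on Al (Z=13) contracts it more, so Al³⁺ < Mg²⁺. All other adjacent pairs agree with periodic trends, so Al³⁺ is the misplaced ion.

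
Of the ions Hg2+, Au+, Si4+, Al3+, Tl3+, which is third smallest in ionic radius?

Tabulating Z and e⁻: Si4+ (Z=14, 10 e⁻), Al3+ (Z=13, 10 e⁻), Tl3+ (Z=81, 78 e⁻), Hg2+ (Z=80, 78 e⁻), Au+ (Z=79, 78 e⁻). Si4+ < Al3+ (isoelectronic, higher Z=14 is smaller); Al3+ < Tl3+ (same group, period 3 vs 6); Tl3+ < Hg2+ (isoelectronic, higher Z=81 is smaller); Hg2+ < Au+ (isoelectronic, higher Z=80 is smaller).
Ordering: Si4+ < Al3+ < Tl3+ < Hg2+ < Au+. The third smallest is Tl3+.

Tl3+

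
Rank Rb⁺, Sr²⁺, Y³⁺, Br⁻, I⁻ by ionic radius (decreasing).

Y³⁺ (Z=39, 36 e⁻), Sr²⁺ (Z=38, 36 e⁻), Rb⁺ (Z=37, 36 e⁻), Br⁻ (Z=35, 36 e⁻), I⁻ (Z=53, 54 e⁻). Y³⁺ < Sr²⁺ (isoelectronic, higher Z=39 is smaller); Sr²⁺ < Rb⁺ (both 36 e⁻, Z=38>37); Rb⁺ < Br⁻ (both 36 e⁻, Z=37>35); Br⁻ < I⁻ (same group, period 4 vs 5).

I⁻ > Br⁻ > Rb⁺ > Sr²⁺ > Y³⁺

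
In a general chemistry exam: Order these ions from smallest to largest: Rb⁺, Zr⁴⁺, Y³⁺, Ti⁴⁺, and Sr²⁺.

Ti⁴⁺ < Zr⁴⁺ < Y³⁺ < Sr²⁺ < Rb⁺

Work out protons and electrons: Ti⁴⁺: 18 e⁻, Z=22, Zr⁴⁺: 36 e⁻, Z=40, Y³⁺: 36 e⁻, Z=39, Sr²⁺: 36 e⁻, Z=38, Rb⁺: 36 e⁻, Z=37. Ti⁴⁺ < Zr⁴⁺ (same group, 1 shell fewer); Zr⁴⁺ < Y³⁺ (both 36 e⁻, Z=40>39); Y³⁺ < Sr²⁺ (isoelectronic, higher Z=39 is smaller); Sr²⁺ < Rb⁺ (both 36 e⁻, Z=38>37).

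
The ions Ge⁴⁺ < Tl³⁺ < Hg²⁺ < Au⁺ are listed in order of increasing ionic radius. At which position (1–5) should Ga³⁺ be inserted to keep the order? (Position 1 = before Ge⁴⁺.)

Work out protons and electrons: Ge⁴⁺ (Z=32, 28 e⁻), Ga³⁺ (Z=31, 28 e⁻), Tl³⁺ (Z=81, 78 e⁻), Hg²⁺ (Z=80, 78 e⁻), Au⁺ (Z=79, 78 e⁻). Ge⁴⁺ < Ga³⁺ (both 28 e⁻, Z=32>31); Ga³⁺ < Tl³⁺ (same group, 2 shells fewer); Tl³⁺ < Hg²⁺ (isoelectronic, higher Z=81 is smaller); Hg²⁺ < Au⁺ (isoelectronic, higher Z=80 is smaller).
Merged order: Ge⁴⁺ < Ga³⁺ < Tl³⁺ < Hg²⁺ < Au⁺ — Ga³⁺ is number 2.

2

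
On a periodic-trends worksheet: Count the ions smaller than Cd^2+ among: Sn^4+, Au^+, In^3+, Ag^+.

Work out protons and electrons: Sn^4+ (Z=50, 46 e⁻), In^3+ (Z=49, 46 e⁻), Cd^2+ (Z=48, 46 e⁻), Ag^+ (Z=47, 46 e⁻), Au^+ (Z=79, 78 e⁻). Sn^4+ < In^3+ (both 46 e⁻, Z=50>49); In^3+ < Cd^2+ (both 46 e⁻, Z=49>48); Cd^2+ < Ag^+ (isoelectronic, higher Z=48 is smaller); Ag^+ < Au^+ (same group, 1 shell fewer).
Placing each against Cd^2+: smaller — Sn^4+, In^3+; larger — Ag^+, Au^+. That's 2.

2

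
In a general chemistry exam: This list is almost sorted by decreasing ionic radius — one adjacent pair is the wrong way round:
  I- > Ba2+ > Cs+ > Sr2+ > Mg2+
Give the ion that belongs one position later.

Compare adjacent ions: Ba2+ and Cs+ share 54 electrons; the higher nuclear charge on Ba (Z=56) contracts it more, so Ba2+ < Cs+ — yet in this decreasing list Ba2+ sits before Cs+. Nothing else is reversed, so Ba2+ should move one place to the right.

Ba2+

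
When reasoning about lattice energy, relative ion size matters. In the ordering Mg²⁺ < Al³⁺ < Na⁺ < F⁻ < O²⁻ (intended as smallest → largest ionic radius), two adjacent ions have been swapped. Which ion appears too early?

Mg²⁺

Check each adjacent pair. Mg²⁺ and Al³⁺ are reversed: both have 10 electrons but Z(Al)=13 > Z(Mg)=12, so Al³⁺ should be the smaller of the two. No other neighbouring pair contradicts the periodic trends, so Mg²⁺ is the ion listed too early.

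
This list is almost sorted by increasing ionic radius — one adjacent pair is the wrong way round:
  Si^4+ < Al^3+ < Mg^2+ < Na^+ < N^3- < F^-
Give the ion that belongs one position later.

N^3-

The pair N^3-, F^- is the wrong way round — F^- and N^3- share 10 electrons; the higher nuclear charge on F (Z=9) contracts it more, so F^- < N^3-. All other adjacent pairs agree with periodic trends, so N^3- is the misplaced ion.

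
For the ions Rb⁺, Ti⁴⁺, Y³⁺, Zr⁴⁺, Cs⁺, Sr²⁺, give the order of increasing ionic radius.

First list Z and electron count for each: Ti⁴⁺: 18 e⁻, Z=22, Zr⁴⁺: 36 e⁻, Z=40, Y³⁺: 36 e⁻, Z=39, Sr²⁺: 36 e⁻, Z=38, Rb⁺: 36 e⁻, Z=37, Cs⁺: 54 e⁻, Z=55. Ti⁴⁺ < Zr⁴⁺ (same group, 1 shell fewer); Zr⁴⁺ < Y³⁺ (both 36 e⁻, Z=40>39); Y³⁺ < Sr²⁺ (both 36 e⁻, Z=39>38); Sr²⁺ < Rb⁺ (both 36 e⁻, Z=38>37); Rb⁺ < Cs⁺ (same group, 1 shell fewer).

Ti⁴⁺ < Zr⁴⁺ < Y³⁺ < Sr²⁺ < Rb⁺ < Cs⁺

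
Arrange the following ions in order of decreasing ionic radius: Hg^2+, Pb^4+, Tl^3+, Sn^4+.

Hg^2+ > Tl^3+ > Pb^4+ > Sn^4+

First list Z and electron count for each: Sn^4+ (Z=50, 46 e⁻), Pb^4+ (Z=82, 78 e⁻), Tl^3+ (Z=81, 78 e⁻), Hg^2+ (Z=80, 78 e⁻). Sn^4+ < Pb^4+ (same group, period 5 vs 6); Pb^4+ < Tl^3+ (both 78 e⁻, Z=82>81); Tl^3+ < Hg^2+ (isoelectronic, higher Z=81 is smaller).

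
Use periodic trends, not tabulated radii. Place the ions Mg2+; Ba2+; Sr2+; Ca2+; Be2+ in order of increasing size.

All are in the same group with charge +2. Radius grows down the group as n (the outermost shell) increases.

Be2+ < Mg2+ < Ca2+ < Sr2+ < Ba2+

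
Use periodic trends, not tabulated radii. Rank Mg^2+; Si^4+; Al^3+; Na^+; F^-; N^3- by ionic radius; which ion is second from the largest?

F^-

Each ion has 10 electrons. The ranking follows nuclear charge in reverse — greater Z gives a smaller radius. Si^4+ (Z=14), Al^3+ (Z=13), Mg^2+ (Z=12), Na^+ (Z=11), F^- (Z=9), N^3- (Z=7).
That gives Si^4+ < Al^3+ < Mg^2+ < Na^+ < F^- < N^3-. From the largest end, number 2 is F^-.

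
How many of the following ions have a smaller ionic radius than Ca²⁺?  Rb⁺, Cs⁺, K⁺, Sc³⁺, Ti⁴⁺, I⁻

2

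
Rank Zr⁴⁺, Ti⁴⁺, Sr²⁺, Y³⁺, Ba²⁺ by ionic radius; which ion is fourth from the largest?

First list Z and electron count for each: Ti⁴⁺ has 18 e⁻ (Z=22), Zr⁴⁺ has 36 e⁻ (Z=40), Y³⁺ has 36 e⁻ (Z=39), Sr²⁺ has 36 e⁻ (Z=38), Ba²⁺ has 54 e⁻ (Z=56). Ti⁴⁺ < Zr⁴⁺ (same group, period 4 vs 5); Zr⁴⁺ < Y³⁺ (both 36 e⁻, Z=40>39); Y³⁺ < Sr²⁺ (isoelectronic, higher Z=39 is smaller); Sr²⁺ < Ba²⁺ (same group, 1 shell fewer).
Full ascending order: Ti⁴⁺ < Zr⁴⁺ < Y³⁺ < Sr²⁺ < Ba²⁺. Counting from the largest, position 4 is Zr⁴⁺.

Zr⁴⁺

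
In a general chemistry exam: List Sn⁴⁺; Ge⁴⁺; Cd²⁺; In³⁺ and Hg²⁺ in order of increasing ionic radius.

Ge⁴⁺ < Sn⁴⁺ < In³⁺ < Cd²⁺ < Hg²⁺

First list Z and electron count for each: Ge⁴⁺ (Z=32, 28 e⁻), Sn⁴⁺ (Z=50, 46 e⁻), In³⁺ (Z=49, 46 e⁻), Cd²⁺ (Z=48, 46 e⁻), Hg²⁺ (Z=80, 78 e⁻). Ge⁴⁺ < Sn⁴⁺ (same group, 1 shell fewer); Sn⁴⁺ < In³⁺ (isoelectronic, higher Z=50 is smaller); In³⁺ < Cd²⁺ (both 46 e⁻, Z=49>48); Cd²⁺ < Hg²⁺ (same group, 1 shell fewer).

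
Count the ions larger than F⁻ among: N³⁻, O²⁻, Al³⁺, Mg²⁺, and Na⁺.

These species are isoelectronic with 10 electrons. The only difference is the number of protons: Al³⁺ (Z=13), Mg²⁺ (Z=12), Na⁺ (Z=11), F⁻ (Z=9), O²⁻ (Z=8), N³⁻ (Z=7). The strongest nuclear pull (Al³⁺) gives the smallest ion.
Placing each against F⁻: smaller — Al³⁺, Mg²⁺, Na⁺; larger — O²⁻, N³⁻. So 2 are larger.

2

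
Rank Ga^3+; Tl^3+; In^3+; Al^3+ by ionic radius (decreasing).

Tl^3+ > In^3+ > Ga^3+ > Al^3+

Same group, same charge. Going down the group adds an extra shell of electrons, so the ion gets larger: Al^3+ is highest in the group and smallest.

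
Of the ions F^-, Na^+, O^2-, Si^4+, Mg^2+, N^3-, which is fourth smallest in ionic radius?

All of these have 10 electrons (isoelectronic). With the same electron cloud, the ion with the most protons pulls it in tightest. Nuclear charges: Si^4+ (Z=14), Mg^2+ (Z=12), Na^+ (Z=11), F^- (Z=9), O^2- (Z=8), N^3- (Z=7). Highest Z is smallest.
That gives Si^4+ < Mg^2+ < Na^+ < F^- < O^2- < N^3-. From the smallest end, number 4 is F^-.

F^-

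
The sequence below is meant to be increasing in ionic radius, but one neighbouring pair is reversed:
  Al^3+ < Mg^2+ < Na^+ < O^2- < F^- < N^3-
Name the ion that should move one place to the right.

O^2-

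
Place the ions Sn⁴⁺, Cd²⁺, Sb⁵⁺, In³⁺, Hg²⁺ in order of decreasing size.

Hg²⁺ > Cd²⁺ > In³⁺ > Sn⁴⁺ > Sb⁵⁺

First list Z and electron count for each: Sb⁵⁺ (Z=51, 46 e⁻), Sn⁴⁺ (Z=50, 46 e⁻), In³⁺ (Z=49, 46 e⁻), Cd²⁺ (Z=48, 46 e⁻), Hg²⁺ (Z=80, 78 e⁻). Sb⁵⁺ < Sn⁴⁺ (isoelectronic, higher Z=51 is smaller); Sn⁴⁺ < In³⁺ (both 46 e⁻, Z=50>49); In³⁺ < Cd²⁺ (both 46 e⁻, Z=49>48); Cd²⁺ < Hg²⁺ (same group, period 5 vs 6).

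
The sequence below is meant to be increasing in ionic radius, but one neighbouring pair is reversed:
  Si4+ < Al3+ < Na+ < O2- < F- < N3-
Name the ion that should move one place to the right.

Compare adjacent ions: they are isoelectronic (10 e⁻) and F has more protons than O (9 vs 8), making F- smaller — yet in this increasing list O2- sits before F-. Nothing else is reversed, so O2- should move one place to the right.

O2-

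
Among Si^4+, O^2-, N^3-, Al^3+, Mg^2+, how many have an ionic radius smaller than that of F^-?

3

These species are isoelectronic with 10 electrons. The only difference is the number of protons: Si^4+ (Z=14), Al^3+ (Z=13), Mg^2+ (Z=12), F^- (Z=9), O^2- (Z=8), N^3- (Z=7). The strongest nuclear pull (Si^4+) gives the smallest ion.
Overall: Si^4+ < Al^3+ < Mg^2+ < F^- < O^2- < N^3-. F^- has 3 below it and 2 above. So 3 are smaller.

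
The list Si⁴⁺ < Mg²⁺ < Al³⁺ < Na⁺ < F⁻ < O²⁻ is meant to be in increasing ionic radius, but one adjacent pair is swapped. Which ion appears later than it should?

The pair Mg²⁺, Al³⁺ is the wrong way round — they are isoelectronic (10 e⁻) and Al has more protons than Mg (13 vs 12), making Al³⁺ smaller. All other adjacent pairs agree with periodic trends, so Al³⁺ is the misplaced ion.

Al³⁺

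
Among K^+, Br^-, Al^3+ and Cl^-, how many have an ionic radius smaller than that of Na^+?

1

Al^3+: 10 e⁻, Z=13, Na^+: 10 e⁻, Z=11, K^+: 18 e⁻, Z=19, Cl^-: 18 e⁻, Z=17, Br^-: 36 e⁻, Z=35. Al^3+ < Na^+ (both 10 e⁻, Z=13>11); Na^+ < K^+ (same group, 1 shell fewer); K^+ < Cl^- (both 18 e⁻, Z=19>17); Cl^- < Br^- (same group, period 3 vs 4).
Ordering all of them (including Na^+) by radius gives Al^3+ < Na^+ < K^+ < Cl^- < Br^-. That's 1.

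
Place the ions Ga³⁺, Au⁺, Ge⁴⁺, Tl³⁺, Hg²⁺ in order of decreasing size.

Au⁺ > Hg²⁺ > Tl³⁺ > Ga³⁺ > Ge⁴⁺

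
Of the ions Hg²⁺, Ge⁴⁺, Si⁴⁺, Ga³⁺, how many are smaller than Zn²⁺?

First list Z and electron count for each: Si⁴⁺ (Z=14, 10 e⁻), Ge⁴⁺ (Z=32, 28 e⁻), Ga³⁺ (Z=31, 28 e⁻), Zn²⁺ (Z=30, 28 e⁻), Hg²⁺ (Z=80, 78 e⁻). Si⁴⁺ < Ge⁴⁺ (same group, 1 shell fewer); Ge⁴⁺ < Ga³⁺ (both 28 e⁻, Z=32>31); Ga³⁺ < Zn²⁺ (isoelectronic, higher Z=31 is smaller); Zn²⁺ < Hg²⁺ (same group, 2 shells fewer).
Relative to Zn²⁺, the ions that are smaller are Si⁴⁺, Ge⁴⁺, Ga³⁺. Count: 3.

3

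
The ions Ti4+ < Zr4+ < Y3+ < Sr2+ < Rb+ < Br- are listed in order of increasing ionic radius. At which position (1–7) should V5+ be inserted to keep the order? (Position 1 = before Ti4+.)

1

Work out protons and electrons: V5+ (Z=23, 18 e⁻), Ti4+ (Z=22, 18 e⁻), Zr4+ (Z=40, 36 e⁻), Y3+ (Z=39, 36 e⁻), Sr2+ (Z=38, 36 e⁻), Rb+ (Z=37, 36 e⁻), Br- (Z=35, 36 e⁻). V5+ < Ti4+ (both 18 e⁻, Z=23>22); Ti4+ < Zr4+ (same group, period 4 vs 5); Zr4+ < Y3+ (both 36 e⁻, Z=40>39); Y3+ < Sr2+ (isoelectronic, higher Z=39 is smaller); Sr2+ < Rb+ (isoelectronic, higher Z=38 is smaller); Rb+ < Br- (both 36 e⁻, Z=37>35).
Putting V5+ in gives V5+ < Ti4+ < Zr4+ < Y3+ < Sr2+ < Rb+ < Br-; it lands at slot 1.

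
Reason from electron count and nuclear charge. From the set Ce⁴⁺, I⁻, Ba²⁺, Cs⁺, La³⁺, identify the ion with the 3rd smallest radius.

Ba²⁺

These species are isoelectronic with 54 electrons. The only difference is the number of protons: Ce⁴⁺ (Z=58), La³⁺ (Z=57), Ba²⁺ (Z=56), Cs⁺ (Z=55), I⁻ (Z=53). The strongest nuclear pull (Ce⁴⁺) gives the smallest ion.
Ordering: Ce⁴⁺ < La³⁺ < Ba²⁺ < Cs⁺ < I⁻. The 3rd smallest is Ba²⁺.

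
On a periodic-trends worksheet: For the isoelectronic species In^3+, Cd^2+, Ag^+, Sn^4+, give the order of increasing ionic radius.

Sn^4+ < In^3+ < Cd^2+ < Ag^+

All of these have 46 electrons (isoelectronic). With the same electron cloud, the ion with the most protons pulls it in tightest. Nuclear charges: Sn^4+ (Z=50), In^3+ (Z=49), Cd^2+ (Z=48), Ag^+ (Z=47). Highest Z is smallest.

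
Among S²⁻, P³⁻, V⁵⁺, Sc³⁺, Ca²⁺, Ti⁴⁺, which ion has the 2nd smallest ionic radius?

All of these have 18 electrons (isoelectronic). With the same electron cloud, the ion with the most protons pulls it in tightest. Nuclear charges: V⁵⁺ (Z=23), Ti⁴⁺ (Z=22), Sc³⁺ (Z=21), Ca²⁺ (Z=20), S²⁻ (Z=16), P³⁻ (Z=15). Highest Z is smallest.
Ordering: V⁵⁺ < Ti⁴⁺ < Sc³⁺ < Ca²⁺ < S²⁻ < P³⁻. The 2nd smallest is Ti⁴⁺.

Ti⁴⁺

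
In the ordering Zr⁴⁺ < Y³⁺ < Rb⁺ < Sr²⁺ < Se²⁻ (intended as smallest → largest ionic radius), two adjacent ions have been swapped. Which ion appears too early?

Rb⁺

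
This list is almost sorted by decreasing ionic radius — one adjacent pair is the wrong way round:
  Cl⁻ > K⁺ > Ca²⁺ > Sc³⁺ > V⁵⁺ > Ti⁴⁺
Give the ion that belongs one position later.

V⁵⁺

The pair V⁵⁺, Ti⁴⁺ is the wrong way round — both have 18 electrons but Z(V)=23 > Z(Ti)=22, so V⁵⁺ should be the smaller of the two. All other adjacent pairs agree with periodic trends, so V⁵⁺ is the misplaced ion.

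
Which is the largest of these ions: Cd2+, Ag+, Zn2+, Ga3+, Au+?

Work out protons and electrons: Ga3+: 28 e⁻, Z=31, Zn2+: 28 e⁻, Z=30, Cd2+: 46 e⁻, Z=48, Ag+: 46 e⁻, Z=47, Au+: 78 e⁻, Z=79. Ga3+ < Zn2+ (both 28 e⁻, Z=31>30); Zn2+ < Cd2+ (same group, 1 shell fewer); Cd2+ < Ag+ (isoelectronic, higher Z=48 is smaller); Ag+ < Au+ (same group, 1 shell fewer).

Au+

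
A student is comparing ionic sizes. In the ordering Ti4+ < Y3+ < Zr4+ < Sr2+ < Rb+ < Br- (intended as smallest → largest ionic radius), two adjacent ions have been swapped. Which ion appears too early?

The pair Y3+, Zr4+ is the wrong way round — both have 36 electrons but Z(Zr)=40 > Z(Y)=39, so Zr4+ should be the smaller of the two. All other adjacent pairs agree with periodic trends, so Y3+ is the misplaced ion.

Y3+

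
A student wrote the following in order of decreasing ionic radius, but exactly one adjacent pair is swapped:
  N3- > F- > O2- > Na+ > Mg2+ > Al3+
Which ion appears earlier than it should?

The pair F-, O2- is the wrong way round — they are isoelectronic (10 e⁻) and F has more protons than O (9 vs 8), making F- smaller. All other adjacent pairs agree with periodic trends, so F- is the misplaced ion.

F-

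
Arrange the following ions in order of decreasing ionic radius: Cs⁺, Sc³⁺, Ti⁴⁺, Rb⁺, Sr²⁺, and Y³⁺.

First list Z and electron count for each: Ti⁴⁺ (Z=22, 18 e⁻), Sc³⁺ (Z=21, 18 e⁻), Y³⁺ (Z=39, 36 e⁻), Sr²⁺ (Z=38, 36 e⁻), Rb⁺ (Z=37, 36 e⁻), Cs⁺ (Z=55, 54 e⁻). Ti⁴⁺ < Sc³⁺ (isoelectronic, higher Z=22 is smaller); Sc³⁺ < Y³⁺ (same group, period 4 vs 5); Y³⁺ < Sr²⁺ (both 36 e⁻, Z=39>38); Sr²⁺ < Rb⁺ (both 36 e⁻, Z=38>37); Rb⁺ < Cs⁺ (same group, 1 shell fewer).

Cs⁺ > Rb⁺ > Sr²⁺ > Y³⁺ > Sc³⁺ > Ti⁴⁺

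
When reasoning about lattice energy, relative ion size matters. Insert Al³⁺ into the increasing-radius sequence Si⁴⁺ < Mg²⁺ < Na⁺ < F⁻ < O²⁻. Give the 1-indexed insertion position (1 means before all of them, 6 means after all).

Isoelectronic series (10 e⁻ each). Size is set by nuclear charge: more protons means a smaller ion. Si⁴⁺ (Z=14), Al³⁺ (Z=13), Mg²⁺ (Z=12), Na⁺ (Z=11), F⁻ (Z=9), O²⁻ (Z=8).
The complete sequence is Si⁴⁺ < Al³⁺ < Mg²⁺ < Na⁺ < F⁻ < O²⁻. Al³⁺ sits at position 2.

2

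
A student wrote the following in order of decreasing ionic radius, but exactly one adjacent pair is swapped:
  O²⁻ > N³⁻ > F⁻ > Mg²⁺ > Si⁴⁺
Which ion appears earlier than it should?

Compare adjacent ions: they are isoelectronic (10 e⁻) and O has more protons than N (8 vs 7), making O²⁻ smaller — yet in this decreasing list O²⁻ sits before N³⁻. Nothing else is reversed, so O²⁻ should move one place to the right.

O²⁻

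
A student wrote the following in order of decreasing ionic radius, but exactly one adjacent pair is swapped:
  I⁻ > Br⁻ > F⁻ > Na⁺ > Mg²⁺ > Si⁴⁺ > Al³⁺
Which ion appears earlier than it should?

Si⁴⁺

Compare adjacent ions: both have 10 electrons but Z(Si)=14 > Z(Al)=13, so Si⁴⁺ should be the smaller of the two — yet in this decreasing list Si⁴⁺ sits before Al³⁺. Nothing else is reversed, so Si⁴⁺ should move one place to the right.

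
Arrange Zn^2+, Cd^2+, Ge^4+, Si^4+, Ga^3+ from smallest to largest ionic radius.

Electron counts and nuclear charges: Si^4+ (Z=14, 10 e⁻), Ge^4+ (Z=32, 28 e⁻), Ga^3+ (Z=31, 28 e⁻), Zn^2+ (Z=30, 28 e⁻), Cd^2+ (Z=48, 46 e⁻). Si^4+ < Ge^4+ (same group, 1 shell fewer); Ge^4+ < Ga^3+ (both 28 e⁻, Z=32>31); Ga^3+ < Zn^2+ (isoelectronic, higher Z=31 is smaller); Zn^2+ < Cd^2+ (same group, 1 shell fewer).

Si^4+ < Ge^4+ < Ga^3+ < Zn^2+ < Cd^2+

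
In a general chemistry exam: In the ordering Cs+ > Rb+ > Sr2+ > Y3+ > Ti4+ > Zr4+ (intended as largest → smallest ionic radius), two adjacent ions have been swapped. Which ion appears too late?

Zr4+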